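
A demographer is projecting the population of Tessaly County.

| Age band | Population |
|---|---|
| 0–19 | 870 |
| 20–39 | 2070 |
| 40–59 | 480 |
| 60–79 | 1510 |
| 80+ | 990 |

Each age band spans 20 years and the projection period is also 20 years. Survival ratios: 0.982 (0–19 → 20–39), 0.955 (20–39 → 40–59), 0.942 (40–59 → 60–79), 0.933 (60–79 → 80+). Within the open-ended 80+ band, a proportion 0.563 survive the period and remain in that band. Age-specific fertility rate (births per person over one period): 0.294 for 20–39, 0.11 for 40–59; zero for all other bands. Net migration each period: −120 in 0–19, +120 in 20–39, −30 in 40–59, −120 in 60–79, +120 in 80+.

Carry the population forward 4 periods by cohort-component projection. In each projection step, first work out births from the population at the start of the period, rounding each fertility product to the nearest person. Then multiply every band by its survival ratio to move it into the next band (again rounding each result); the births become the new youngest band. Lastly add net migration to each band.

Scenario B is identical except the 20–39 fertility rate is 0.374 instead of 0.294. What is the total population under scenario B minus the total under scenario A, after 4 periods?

After projecting period 1:
Births: 2070 × 0.294 = 609  |  480 × 0.11 = 53 → total 662
20–39: 870 × 0.982 = 854
40–59: 2070 × 0.955 = 1977
60–79: 480 × 0.942 = 452
80+: 1510 × 0.933 + 990 × 0.563 = 1409 + 557 = 1966
Net migration: 0–19 − 120 → 542; 20–39 + 120 → 974; 40–59 − 30 → 1947; 60–79 − 120 → 332; 80+ + 120 → 2086
End of period: [542, 974, 1947, 332, 2086]
After projecting period 2:
Births: 974 × 0.294 = 286  |  1947 × 0.11 = 214 → total 500
20–39: 542 × 0.982 = 532
40–59: 974 × 0.955 = 930
60–79: 1947 × 0.942 = 1834
80+: 332 × 0.933 + 2086 × 0.563 = 310 + 1174 = 1484
Net migration: 0–19 − 120 → 380; 20–39 + 120 → 652; 40–59 − 30 → 900; 60–79 − 120 → 1714; 80+ + 120 → 1604
End of period: [380, 652, 900, 1714, 1604]
After projecting period 3:
Births: 652 × 0.294 = 192  |  900 × 0.11 = 99 → total 291
20–39: 380 × 0.982 = 373
40–59: 652 × 0.955 = 623
60–79: 900 × 0.942 = 848
80+: 1714 × 0.933 + 1604 × 0.563 = 1599 + 903 = 2502
Net migration: 0–19 − 120 → 171; 20–39 + 120 → 493; 40–59 − 30 → 593; 60–79 − 120 → 728; 80+ + 120 → 2622
End of period: [171, 493, 593, 728, 2622]
After projecting period 4:
Births: 493 × 0.294 = 145  |  593 × 0.11 = 65 → total 210
20–39: 171 × 0.982 = 168
40–59: 493 × 0.955 = 471
60–79: 593 × 0.942 = 559
80+: 728 × 0.933 + 2622 × 0.563 = 679 + 1476 = 2155
Net migration: 0–19 − 120 → 90; 20–39 + 120 → 288; 40–59 − 30 → 441; 60–79 − 120 → 439; 80+ + 120 → 2275
End of period: [90, 288, 441, 439, 2275]
Scenario A total after 4 periods: 3533
Scenario B projection —
After projecting period 1:
Births: 2070 × 0.374 = 774  |  480 × 0.11 = 53 → total 827
20–39: 870 × 0.982 = 854
40–59: 2070 × 0.955 = 1977
60–79: 480 × 0.942 = 452
80+: 1510 × 0.933 + 990 × 0.563 = 1409 + 557 = 1966
Net migration: 0–19 − 120 → 707; 20–39 + 120 → 974; 40–59 − 30 → 1947; 60–79 − 120 → 332; 80+ + 120 → 2086
End of period: [707, 974, 1947, 332, 2086]
After projecting period 2:
Births: 974 × 0.374 = 364  |  1947 × 0.11 = 214 → total 578
20–39: 707 × 0.982 = 694
40–59: 974 × 0.955 = 930
60–79: 1947 × 0.942 = 1834
80+: 332 × 0.933 + 2086 × 0.563 = 310 + 1174 = 1484
Net migration: 0–19 − 120 → 458; 20–39 + 120 → 814; 40–59 − 30 → 900; 60–79 − 120 → 1714; 80+ + 120 → 1604
End of period: [458, 814, 900, 1714, 1604]
After projecting period 3:
Births: 814 × 0.374 = 304  |  900 × 0.11 = 99 → total 403
20–39: 458 × 0.982 = 450
40–59: 814 × 0.955 = 777
60–79: 900 × 0.942 = 848
80+: 1714 × 0.933 + 1604 × 0.563 = 1599 + 903 = 2502
Net migration: 0–19 − 120 → 283; 20–39 + 120 → 570; 40–59 − 30 → 747; 60–79 − 120 → 728; 80+ + 120 → 2622
End of period: [283, 570, 747, 728, 2622]
After projecting period 4:
Births: 570 × 0.374 = 213  |  747 × 0.11 = 82 → total 295
20–39: 283 × 0.982 = 278
40–59: 570 × 0.955 = 544
60–79: 747 × 0.942 = 704
80+: 728 × 0.933 + 2622 × 0.563 = 679 + 1476 = 2155
Net migration: 0–19 − 120 → 175; 20–39 + 120 → 398; 40–59 − 30 → 514; 60–79 − 120 → 584; 80+ + 120 → 2275
End of period: [175, 398, 514, 584, 2275]
Scenario B total after 4 periods: 3946
Difference B − A = 3946 − 3533 = 413

413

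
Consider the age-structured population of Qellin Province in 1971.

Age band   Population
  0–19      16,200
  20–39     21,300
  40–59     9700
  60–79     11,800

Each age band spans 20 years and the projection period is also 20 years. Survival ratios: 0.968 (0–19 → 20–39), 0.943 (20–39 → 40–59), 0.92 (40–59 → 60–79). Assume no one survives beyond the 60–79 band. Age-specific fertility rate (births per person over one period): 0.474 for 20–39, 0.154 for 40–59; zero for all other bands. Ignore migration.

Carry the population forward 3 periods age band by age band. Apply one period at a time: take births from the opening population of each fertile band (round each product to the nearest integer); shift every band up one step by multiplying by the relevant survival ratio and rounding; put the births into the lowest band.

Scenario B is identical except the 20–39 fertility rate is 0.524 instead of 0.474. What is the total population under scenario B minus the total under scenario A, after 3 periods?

(Groups numbered youngest = 1 to oldest = 4.)
— Period 1 —
Births: 21300 × 0.474 = 10096, 9700 × 0.154 = 1494 → total 11590
Group 2: 16200 × 0.968 = 15682
Group 3: 21300 × 0.943 = 20086
Group 4: 9700 × 0.92 = 8924
End of period: [11590, 15682, 20086, 8924]
— Period 2 —
Births: 15682 × 0.474 = 7433, 20086 × 0.154 = 3093 → total 10526
Group 2: 11590 × 0.968 = 11219
Group 3: 15682 × 0.943 = 14788
Group 4: 20086 × 0.92 = 18479
End of period: [10526, 11219, 14788, 18479]
— Period 3 —
Births: 11219 × 0.474 = 5318, 14788 × 0.154 = 2277 → total 7595
Group 2: 10526 × 0.968 = 10189
Group 3: 11219 × 0.943 = 10580
Group 4: 14788 × 0.92 = 13605
End of period: [7595, 10189, 10580, 13605]
Scenario A total after 3 periods: 41969
Scenario B projection —
— Period 1 —
Births: 21300 × 0.524 = 11161, 9700 × 0.154 = 1494 → total 12655
Group 2: 16200 × 0.968 = 15682
Group 3: 21300 × 0.943 = 20086
Group 4: 9700 × 0.92 = 8924
End of period: [12655, 15682, 20086, 8924]
— Period 2 —
Births: 15682 × 0.524 = 8217, 20086 × 0.154 = 3093 → total 11310
Group 2: 12655 × 0.968 = 12250
Group 3: 15682 × 0.943 = 14788
Group 4: 20086 × 0.92 = 18479
End of period: [11310, 12250, 14788, 18479]
— Period 3 —
Births: 12250 × 0.524 = 6419, 14788 × 0.154 = 2277 → total 8696
Group 2: 11310 × 0.968 = 10948
Group 3: 12250 × 0.943 = 11552
Group 4: 14788 × 0.92 = 13605
End of period: [8696, 10948, 11552, 13605]
Scenario B total after 3 periods: 44801
Difference B − A = 44801 − 41969 = 2832

2832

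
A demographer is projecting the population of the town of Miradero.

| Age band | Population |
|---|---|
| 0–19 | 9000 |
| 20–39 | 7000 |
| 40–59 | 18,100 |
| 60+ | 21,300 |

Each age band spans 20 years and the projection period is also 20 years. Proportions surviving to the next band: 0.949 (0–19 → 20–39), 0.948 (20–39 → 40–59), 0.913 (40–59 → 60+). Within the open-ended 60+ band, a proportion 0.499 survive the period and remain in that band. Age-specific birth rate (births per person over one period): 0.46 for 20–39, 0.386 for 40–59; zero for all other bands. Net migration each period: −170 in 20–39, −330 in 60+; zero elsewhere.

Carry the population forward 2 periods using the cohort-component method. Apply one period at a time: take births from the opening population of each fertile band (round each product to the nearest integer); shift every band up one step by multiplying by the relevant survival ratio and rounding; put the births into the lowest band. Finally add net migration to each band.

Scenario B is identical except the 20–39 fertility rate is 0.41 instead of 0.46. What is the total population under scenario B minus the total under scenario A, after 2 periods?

After projecting period 1:
Births: 7000 × 0.46 = 3220 ; 18100 × 0.386 = 6987 → total 10207
20–39: 9000 × 0.949 = 8541
40–59: 7000 × 0.948 = 6636
60+: 18100 × 0.913 + 21300 × 0.499 = 16525 + 10629 = 27154
Net migration: 20–39 − 170 → 8371; 60+ − 330 → 26824
End of period: [10207, 8371, 6636, 26824]
After projecting period 2:
Births: 8371 × 0.46 = 3851 ; 6636 × 0.386 = 2561 → total 6412
20–39: 10207 × 0.949 = 9686
40–59: 8371 × 0.948 = 7936
60+: 6636 × 0.913 + 26824 × 0.499 = 6059 + 13385 = 19444
Net migration: 20–39 − 170 → 9516; 60+ − 330 → 19114
End of period: [6412, 9516, 7936, 19114]
Scenario A total after 2 periods: 42978
Scenario B projection —
After projecting period 1:
Births: 7000 × 0.41 = 2870 ; 18100 × 0.386 = 6987 → total 9857
20–39: 9000 × 0.949 = 8541
40–59: 7000 × 0.948 = 6636
60+: 18100 × 0.913 + 21300 × 0.499 = 16525 + 10629 = 27154
Net migration: 20–39 − 170 → 8371; 60+ − 330 → 26824
End of period: [9857, 8371, 6636, 26824]
After projecting period 2:
Births: 8371 × 0.41 = 3432 ; 6636 × 0.386 = 2561 → total 5993
20–39: 9857 × 0.949 = 9354
40–59: 8371 × 0.948 = 7936
60+: 6636 × 0.913 + 26824 × 0.499 = 6059 + 13385 = 19444
Net migration: 20–39 − 170 → 9184; 60+ − 330 → 19114
End of period: [5993, 9184, 7936, 19114]
Scenario B total after 2 periods: 42227
Difference B − A = 42227 − 42978 = -751

-751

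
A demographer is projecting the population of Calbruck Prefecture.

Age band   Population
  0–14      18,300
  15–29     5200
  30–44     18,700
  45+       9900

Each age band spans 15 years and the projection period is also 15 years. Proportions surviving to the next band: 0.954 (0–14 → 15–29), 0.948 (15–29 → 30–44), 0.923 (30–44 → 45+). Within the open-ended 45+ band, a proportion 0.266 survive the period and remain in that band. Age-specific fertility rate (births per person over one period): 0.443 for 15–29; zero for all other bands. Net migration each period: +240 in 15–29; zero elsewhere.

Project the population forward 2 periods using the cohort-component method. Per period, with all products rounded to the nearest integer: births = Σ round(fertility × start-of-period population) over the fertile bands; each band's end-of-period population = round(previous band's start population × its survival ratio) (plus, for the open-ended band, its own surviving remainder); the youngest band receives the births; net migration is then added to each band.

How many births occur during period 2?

7840

Period 1:
Births: 5200 × 0.443 = 2304
15–29: 18300 × 0.954 = 17458
30–44: 5200 × 0.948 = 4930
45+: 18700 × 0.923 + 9900 × 0.266 = 17260 + 2633 = 19893
Net migration: 15–29 + 240 → 17698
→ [2304, 17698, 4930, 19893]
Period 2:
Births: 17698 × 0.443 = 7840
15–29: 2304 × 0.954 = 2198
30–44: 17698 × 0.948 = 16778
45+: 4930 × 0.923 + 19893 × 0.266 = 4550 + 5292 = 9842
Net migration: 15–29 + 240 → 2438
→ [7840, 2438, 16778, 9842]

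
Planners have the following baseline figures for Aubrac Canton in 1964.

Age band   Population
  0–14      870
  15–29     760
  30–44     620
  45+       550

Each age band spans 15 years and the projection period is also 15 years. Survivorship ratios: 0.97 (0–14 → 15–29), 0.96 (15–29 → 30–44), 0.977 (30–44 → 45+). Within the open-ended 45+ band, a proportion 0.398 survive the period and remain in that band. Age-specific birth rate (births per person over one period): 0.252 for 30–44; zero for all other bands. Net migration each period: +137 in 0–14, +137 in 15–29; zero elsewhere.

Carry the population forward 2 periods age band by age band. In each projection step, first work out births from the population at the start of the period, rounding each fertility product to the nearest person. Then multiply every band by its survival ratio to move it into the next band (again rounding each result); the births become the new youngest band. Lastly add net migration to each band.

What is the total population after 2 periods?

— Period 1 —
Births: 620 * 0.252 = 156
15–29: 870 * 0.97 = 844
30–44: 760 * 0.96 = 730
45+: 620 * 0.977 + 550 * 0.398 = 606 + 219 = 825
Net migration: 0–14 + 137 → 293; 15–29 + 137 → 981
End of period: [293, 981, 730, 825]
— Period 2 —
Births: 730 * 0.252 = 184
15–29: 293 * 0.97 = 284
30–44: 981 * 0.96 = 942
45+: 730 * 0.977 + 825 * 0.398 = 713 + 328 = 1041
Net migration: 0–14 + 137 → 321; 15–29 + 137 → 421
End of period: [321, 421, 942, 1041]
Total after period 2: 321 + 421 + 942 + 1041 = 2725

2725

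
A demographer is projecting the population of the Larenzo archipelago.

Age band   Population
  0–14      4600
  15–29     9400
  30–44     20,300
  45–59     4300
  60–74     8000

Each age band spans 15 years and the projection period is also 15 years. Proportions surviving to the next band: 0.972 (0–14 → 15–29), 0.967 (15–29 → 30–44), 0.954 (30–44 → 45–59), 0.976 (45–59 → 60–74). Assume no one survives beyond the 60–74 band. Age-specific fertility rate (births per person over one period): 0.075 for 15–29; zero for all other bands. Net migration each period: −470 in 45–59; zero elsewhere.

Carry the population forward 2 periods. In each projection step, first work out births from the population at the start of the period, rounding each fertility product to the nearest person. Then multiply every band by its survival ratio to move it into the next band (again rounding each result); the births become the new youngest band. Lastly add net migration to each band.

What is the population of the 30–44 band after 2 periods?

[period 1]
Births: 9400 × 0.075 = 705
15–29: 4600 × 0.972 = 4471
30–44: 9400 × 0.967 = 9090
45–59: 20300 × 0.954 = 19366
60–74: 4300 × 0.976 = 4197
Net migration: 45–59 − 470 → 18896
Giving 705 / 4471 / 9090 / 18896 / 4197.
[period 2]
Births: 4471 × 0.075 = 335
15–29: 705 × 0.972 = 685
30–44: 4471 × 0.967 = 4323
45–59: 9090 × 0.954 = 8672
60–74: 18896 × 0.976 = 18442
Net migration: 45–59 − 470 → 8202
Giving 335 / 685 / 4323 / 8202 / 18442.

4323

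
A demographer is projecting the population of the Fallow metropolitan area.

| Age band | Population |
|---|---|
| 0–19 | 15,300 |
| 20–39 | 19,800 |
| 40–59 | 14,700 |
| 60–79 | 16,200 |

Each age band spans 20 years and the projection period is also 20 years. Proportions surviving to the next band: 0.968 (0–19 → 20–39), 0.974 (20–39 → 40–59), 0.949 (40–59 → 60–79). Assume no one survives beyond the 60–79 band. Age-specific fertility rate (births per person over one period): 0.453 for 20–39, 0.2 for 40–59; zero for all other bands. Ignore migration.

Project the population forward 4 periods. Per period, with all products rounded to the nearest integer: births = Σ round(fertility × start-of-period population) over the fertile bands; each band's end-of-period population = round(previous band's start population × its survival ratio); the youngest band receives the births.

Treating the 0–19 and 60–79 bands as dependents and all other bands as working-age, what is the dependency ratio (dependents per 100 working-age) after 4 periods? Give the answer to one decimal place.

98.5

Numbering the groups 1..4 from youngest to oldest:
Period 1.
Births: 19800 * 0.453 = 8969  |  14700 * 0.2 = 2940 → total 11909
Group 2: 15300 * 0.968 = 14810
Group 3: 19800 * 0.974 = 19285
Group 4: 14700 * 0.949 = 13950
End of period: [11909, 14810, 19285, 13950]
Period 2.
Births: 14810 * 0.453 = 6709  |  19285 * 0.2 = 3857 → total 10566
Group 2: 11909 * 0.968 = 11528
Group 3: 14810 * 0.974 = 14425
Group 4: 19285 * 0.949 = 18301
End of period: [10566, 11528, 14425, 18301]
Period 3.
Births: 11528 * 0.453 = 5222  |  14425 * 0.2 = 2885 → total 8107
Group 2: 10566 * 0.968 = 10228
Group 3: 11528 * 0.974 = 11228
Group 4: 14425 * 0.949 = 13689
End of period: [8107, 10228, 11228, 13689]
Period 4.
Births: 10228 * 0.453 = 4633  |  11228 * 0.2 = 2246 → total 6879
Group 2: 8107 * 0.968 = 7848
Group 3: 10228 * 0.974 = 9962
Group 4: 11228 * 0.949 = 10655
End of period: [6879, 7848, 9962, 10655]
Dependents (band 0–19 + band 60–79) = 6879 + 10655 = 17534; working-age = 17810; ratio = 17534/17810 × 100 = 98.5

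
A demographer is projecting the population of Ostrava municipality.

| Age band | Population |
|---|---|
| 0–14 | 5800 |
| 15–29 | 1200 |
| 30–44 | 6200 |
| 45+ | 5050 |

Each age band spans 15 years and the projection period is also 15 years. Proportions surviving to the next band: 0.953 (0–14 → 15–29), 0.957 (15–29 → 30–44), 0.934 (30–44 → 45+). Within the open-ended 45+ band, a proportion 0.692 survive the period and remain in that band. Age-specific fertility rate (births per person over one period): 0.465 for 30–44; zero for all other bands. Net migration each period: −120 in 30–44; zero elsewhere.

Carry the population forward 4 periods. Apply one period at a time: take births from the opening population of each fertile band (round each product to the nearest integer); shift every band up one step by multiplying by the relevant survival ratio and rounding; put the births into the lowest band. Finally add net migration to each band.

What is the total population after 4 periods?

Call the groups 1 to 4, youngest first.
Period 1.
Births: 6200 × 0.465 = 2883
Group 2: 5800 × 0.953 = 5527
Group 3: 1200 × 0.957 = 1148
Group 4: 6200 × 0.934 + 5050 × 0.692 = 5791 + 3495 = 9286
Net migration: Group 3 − 120 → 1028
→ [2883, 5527, 1028, 9286]
Period 2.
Births: 1028 × 0.465 = 478
Group 2: 2883 × 0.953 = 2747
Group 3: 5527 × 0.957 = 5289
Group 4: 1028 × 0.934 + 9286 × 0.692 = 960 + 6426 = 7386
Net migration: Group 3 − 120 → 5169
→ [478, 2747, 5169, 7386]
Period 3.
Births: 5169 × 0.465 = 2404
Group 2: 478 × 0.953 = 456
Group 3: 2747 × 0.957 = 2629
Group 4: 5169 × 0.934 + 7386 × 0.692 = 4828 + 5111 = 9939
Net migration: Group 3 − 120 → 2509
→ [2404, 456, 2509, 9939]
Period 4.
Births: 2509 × 0.465 = 1167
Group 2: 2404 × 0.953 = 2291
Group 3: 456 × 0.957 = 436
Group 4: 2509 × 0.934 + 9939 × 0.692 = 2343 + 6878 = 9221
Net migration: Group 3 − 120 → 316
→ [1167, 2291, 316, 9221]
Total after period 4: 1167 + 2291 + 316 + 9221 = 12995

12995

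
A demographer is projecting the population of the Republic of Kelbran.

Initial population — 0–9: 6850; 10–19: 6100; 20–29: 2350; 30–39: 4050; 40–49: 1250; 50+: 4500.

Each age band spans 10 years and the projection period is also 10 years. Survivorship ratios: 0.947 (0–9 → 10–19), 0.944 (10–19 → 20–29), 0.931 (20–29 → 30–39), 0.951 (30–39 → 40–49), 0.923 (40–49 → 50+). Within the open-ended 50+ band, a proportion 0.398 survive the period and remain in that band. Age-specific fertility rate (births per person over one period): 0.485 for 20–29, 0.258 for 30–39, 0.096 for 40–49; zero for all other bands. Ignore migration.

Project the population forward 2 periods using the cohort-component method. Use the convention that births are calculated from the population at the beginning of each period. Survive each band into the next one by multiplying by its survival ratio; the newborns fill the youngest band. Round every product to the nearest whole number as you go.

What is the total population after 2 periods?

— Period 1 —
Births: 2350 × 0.485 = 1140  |  4050 × 0.258 = 1045  |  1250 × 0.096 = 120 ⇒ total 2305
10–19: 6850 × 0.947 = 6487
20–29: 6100 × 0.944 = 5758
30–39: 2350 × 0.931 = 2188
40–49: 4050 × 0.951 = 3852
50+: 1250 × 0.923 + 4500 × 0.398 = 1154 + 1791 = 2945
Population now: 0–9=2305, 10–19=6487, 20–29=5758, 30–39=2188, 40–49=3852, 50+=2945
— Period 2 —
Births: 5758 × 0.485 = 2793  |  2188 × 0.258 = 565  |  3852 × 0.096 = 370 ⇒ total 3728
10–19: 2305 × 0.947 = 2183
20–29: 6487 × 0.944 = 6124
30–39: 5758 × 0.931 = 5361
40–49: 2188 × 0.951 = 2081
50+: 3852 × 0.923 + 2945 × 0.398 = 3555 + 1172 = 4727
Population now: 0–9=3728, 10–19=2183, 20–29=6124, 30–39=5361, 40–49=2081, 50+=4727
Total after period 2: 3728 + 2183 + 6124 + 5361 + 2081 + 4727 = 24204

24204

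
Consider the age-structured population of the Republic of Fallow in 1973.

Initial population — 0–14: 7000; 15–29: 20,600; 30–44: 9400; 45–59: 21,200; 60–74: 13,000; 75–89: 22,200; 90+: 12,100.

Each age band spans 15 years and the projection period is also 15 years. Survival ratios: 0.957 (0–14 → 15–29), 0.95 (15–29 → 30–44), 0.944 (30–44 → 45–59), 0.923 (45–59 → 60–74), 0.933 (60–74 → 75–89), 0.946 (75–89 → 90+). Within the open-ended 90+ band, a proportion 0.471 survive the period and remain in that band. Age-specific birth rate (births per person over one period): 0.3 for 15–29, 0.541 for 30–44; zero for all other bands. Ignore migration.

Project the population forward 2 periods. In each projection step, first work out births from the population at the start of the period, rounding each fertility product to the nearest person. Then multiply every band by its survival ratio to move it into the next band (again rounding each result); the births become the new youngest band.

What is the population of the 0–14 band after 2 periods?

Period 1:
Births: 20600 * 0.3 = 6180, 9400 * 0.541 = 5085 → total 11265
15–29: 7000 * 0.957 = 6699
30–44: 20600 * 0.95 = 19570
45–59: 9400 * 0.944 = 8874
60–74: 21200 * 0.923 = 19568
75–89: 13000 * 0.933 = 12129
90+: 22200 * 0.946 + 12100 * 0.471 = 21001 + 5699 = 26700
Giving 11265 / 6699 / 19570 / 8874 / 19568 / 12129 / 26700.
Period 2:
Births: 6699 * 0.3 = 2010, 19570 * 0.541 = 10587 → total 12597
15–29: 11265 * 0.957 = 10781
30–44: 6699 * 0.95 = 6364
45–59: 19570 * 0.944 = 18474
60–74: 8874 * 0.923 = 8191
75–89: 19568 * 0.933 = 18257
90+: 12129 * 0.946 + 26700 * 0.471 = 11474 + 12576 = 24050
Giving 12597 / 10781 / 6364 / 18474 / 8191 / 18257 / 24050.

12597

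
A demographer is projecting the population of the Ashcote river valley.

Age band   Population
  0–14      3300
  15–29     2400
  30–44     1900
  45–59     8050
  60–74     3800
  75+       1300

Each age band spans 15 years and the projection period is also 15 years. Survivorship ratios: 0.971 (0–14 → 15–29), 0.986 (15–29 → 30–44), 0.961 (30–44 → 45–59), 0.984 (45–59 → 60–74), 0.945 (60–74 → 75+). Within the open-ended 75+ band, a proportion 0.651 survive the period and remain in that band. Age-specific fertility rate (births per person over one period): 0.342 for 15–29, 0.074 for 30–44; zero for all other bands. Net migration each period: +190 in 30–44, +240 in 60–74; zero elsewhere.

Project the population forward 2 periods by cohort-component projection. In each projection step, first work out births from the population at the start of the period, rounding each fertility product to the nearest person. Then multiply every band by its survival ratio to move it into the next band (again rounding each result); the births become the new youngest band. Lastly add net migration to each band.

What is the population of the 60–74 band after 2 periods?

2037

After projecting period 1:
Births: 2400 × 0.342 = 821  |  1900 × 0.074 = 141 ⇒ total 962
15–29: 3300 × 0.971 = 3204
30–44: 2400 × 0.986 = 2366
45–59: 1900 × 0.961 = 1826
60–74: 8050 × 0.984 = 7921
75+: 3800 × 0.945 + 1300 × 0.651 = 3591 + 846 = 4437
Net migration: 30–44 + 190 → 2556; 60–74 + 240 → 8161
Population now: 0–14=962, 15–29=3204, 30–44=2556, 45–59=1826, 60–74=8161, 75+=4437
After projecting period 2:
Births: 3204 × 0.342 = 1096  |  2556 × 0.074 = 189 ⇒ total 1285
15–29: 962 × 0.971 = 934
30–44: 3204 × 0.986 = 3159
45–59: 2556 × 0.961 = 2456
60–74: 1826 × 0.984 = 1797
75+: 8161 × 0.945 + 4437 × 0.651 = 7712 + 2888 = 10600
Net migration: 30–44 + 190 → 3349; 60–74 + 240 → 2037
Population now: 0–14=1285, 15–29=934, 30–44=3349, 45–59=2456, 60–74=2037, 75+=10600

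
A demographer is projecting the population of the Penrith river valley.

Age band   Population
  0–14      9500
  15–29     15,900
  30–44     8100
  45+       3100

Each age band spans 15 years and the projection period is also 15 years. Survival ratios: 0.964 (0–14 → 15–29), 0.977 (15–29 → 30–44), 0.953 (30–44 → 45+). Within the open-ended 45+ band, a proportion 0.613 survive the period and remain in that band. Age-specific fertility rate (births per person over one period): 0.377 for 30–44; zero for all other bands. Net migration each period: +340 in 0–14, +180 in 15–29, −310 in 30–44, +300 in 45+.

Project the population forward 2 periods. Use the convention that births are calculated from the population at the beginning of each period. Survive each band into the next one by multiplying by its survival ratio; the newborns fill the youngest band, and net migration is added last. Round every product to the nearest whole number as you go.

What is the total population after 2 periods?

39232

— Period 1 —
Births: 8100 × 0.377 = 3054
15–29: 9500 × 0.964 = 9158
30–44: 15900 × 0.977 = 15534
45+: 8100 × 0.953 + 3100 × 0.613 = 7719 + 1900 = 9619
Net migration: 0–14 + 340 → 3394; 15–29 + 180 → 9338; 30–44 − 310 → 15224; 45+ + 300 → 9919
Population now: 0–14=3394, 15–29=9338, 30–44=15224, 45+=9919
— Period 2 —
Births: 15224 × 0.377 = 5739
15–29: 3394 × 0.964 = 3272
30–44: 9338 × 0.977 = 9123
45+: 15224 × 0.953 + 9919 × 0.613 = 14508 + 6080 = 20588
Net migration: 0–14 + 340 → 6079; 15–29 + 180 → 3452; 30–44 − 310 → 8813; 45+ + 300 → 20888
Population now: 0–14=6079, 15–29=3452, 30–44=8813, 45+=20888
Total after period 2: 6079 + 3452 + 8813 + 20888 = 39232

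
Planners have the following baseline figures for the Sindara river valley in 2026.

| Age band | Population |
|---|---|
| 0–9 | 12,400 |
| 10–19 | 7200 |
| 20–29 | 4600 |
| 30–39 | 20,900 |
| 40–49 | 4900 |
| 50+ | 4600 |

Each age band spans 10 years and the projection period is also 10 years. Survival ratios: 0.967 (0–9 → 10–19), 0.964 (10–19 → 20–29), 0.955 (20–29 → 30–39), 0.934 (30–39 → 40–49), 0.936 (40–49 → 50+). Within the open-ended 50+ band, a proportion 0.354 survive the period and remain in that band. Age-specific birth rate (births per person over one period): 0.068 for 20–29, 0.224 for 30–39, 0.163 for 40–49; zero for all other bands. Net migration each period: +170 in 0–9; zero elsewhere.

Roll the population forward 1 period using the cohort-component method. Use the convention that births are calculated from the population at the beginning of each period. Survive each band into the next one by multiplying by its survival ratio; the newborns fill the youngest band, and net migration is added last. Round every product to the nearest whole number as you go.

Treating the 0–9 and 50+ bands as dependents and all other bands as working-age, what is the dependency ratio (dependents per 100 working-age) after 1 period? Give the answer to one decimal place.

Let band 1 be 0–9 through band 6 = 50+.
[period 1]
Births: 4600 × 0.068 = 313 ; 20900 × 0.224 = 4682 ; 4900 × 0.163 = 799 — total 5794
Band 2: 12400 × 0.967 = 11991
Band 3: 7200 × 0.964 = 6941
Band 4: 4600 × 0.955 = 4393
Band 5: 20900 × 0.934 = 19521
Band 6: 4900 × 0.936 + 4600 × 0.354 = 4586 + 1628 = 6214
Net migration: Band 1 + 170 → 5964
→ [5964, 11991, 6941, 4393, 19521, 6214]
Dependents (band 0–9 + band 50+) = 5964 + 6214 = 12178; working-age = 42846; ratio = 12178/42846 × 100 = 28.4

28.4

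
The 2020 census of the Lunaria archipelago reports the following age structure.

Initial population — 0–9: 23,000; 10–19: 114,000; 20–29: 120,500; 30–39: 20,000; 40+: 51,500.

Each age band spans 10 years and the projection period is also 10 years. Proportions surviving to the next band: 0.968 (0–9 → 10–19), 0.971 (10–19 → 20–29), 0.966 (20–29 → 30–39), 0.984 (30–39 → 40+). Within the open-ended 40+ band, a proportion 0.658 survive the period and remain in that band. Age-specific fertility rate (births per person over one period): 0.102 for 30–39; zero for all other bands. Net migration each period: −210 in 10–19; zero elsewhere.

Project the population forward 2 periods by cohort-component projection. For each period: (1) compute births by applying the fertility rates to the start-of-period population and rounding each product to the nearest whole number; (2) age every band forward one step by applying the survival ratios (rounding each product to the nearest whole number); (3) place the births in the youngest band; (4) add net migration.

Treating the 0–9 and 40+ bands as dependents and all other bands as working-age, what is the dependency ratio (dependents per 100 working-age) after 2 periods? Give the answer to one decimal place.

Period 1.
Births: 20000 × 0.102 = 2040
10–19: 23000 × 0.968 = 22264
20–29: 114000 × 0.971 = 110694
30–39: 120500 × 0.966 = 116403
40+: 20000 × 0.984 + 51500 × 0.658 = 19680 + 33887 = 53567
Net migration: 10–19 − 210 → 22054
→ [2040, 22054, 110694, 116403, 53567]
Period 2.
Births: 116403 × 0.102 = 11873
10–19: 2040 × 0.968 = 1975
20–29: 22054 × 0.971 = 21414
30–39: 110694 × 0.966 = 106930
40+: 116403 × 0.984 + 53567 × 0.658 = 114541 + 35247 = 149788
Net migration: 10–19 − 210 → 1765
→ [11873, 1765, 21414, 106930, 149788]
Dependents (band 0–9 + band 40+) = 11873 + 149788 = 161661; working-age = 130109; ratio = 161661/130109 × 100 = 124.3

124.3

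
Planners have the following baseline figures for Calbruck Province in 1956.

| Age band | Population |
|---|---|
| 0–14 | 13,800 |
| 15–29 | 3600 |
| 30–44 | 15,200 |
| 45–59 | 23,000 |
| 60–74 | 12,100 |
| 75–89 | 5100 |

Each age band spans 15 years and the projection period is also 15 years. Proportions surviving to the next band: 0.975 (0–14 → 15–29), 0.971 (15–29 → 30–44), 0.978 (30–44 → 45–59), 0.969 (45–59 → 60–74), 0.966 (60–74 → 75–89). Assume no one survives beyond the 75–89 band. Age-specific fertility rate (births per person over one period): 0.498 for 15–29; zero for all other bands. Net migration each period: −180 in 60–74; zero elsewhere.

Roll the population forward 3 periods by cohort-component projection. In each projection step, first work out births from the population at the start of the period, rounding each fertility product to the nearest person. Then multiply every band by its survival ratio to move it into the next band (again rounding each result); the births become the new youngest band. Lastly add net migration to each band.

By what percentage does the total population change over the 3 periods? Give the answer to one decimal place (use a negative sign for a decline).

-46.8

Let group 1 be 0–14 through group 6 = 75–89.
Period 1.
Births: 3600 × 0.498 = 1793
Group 2: 13800 × 0.975 = 13455
Group 3: 3600 × 0.971 = 3496
Group 4: 15200 × 0.978 = 14866
Group 5: 23000 × 0.969 = 22287
Group 6: 12100 × 0.966 = 11689
Net migration: Group 5 − 180 → 22107
End of period: [1793, 13455, 3496, 14866, 22107, 11689]
Period 2.
Births: 13455 × 0.498 = 6701
Group 2: 1793 × 0.975 = 1748
Group 3: 13455 × 0.971 = 13065
Group 4: 3496 × 0.978 = 3419
Group 5: 14866 × 0.969 = 14405
Group 6: 22107 × 0.966 = 21355
Net migration: Group 5 − 180 → 14225
End of period: [6701, 1748, 13065, 3419, 14225, 21355]
Period 3.
Births: 1748 × 0.498 = 871
Group 2: 6701 × 0.975 = 6533
Group 3: 1748 × 0.971 = 1697
Group 4: 13065 × 0.978 = 12778
Group 5: 3419 × 0.969 = 3313
Group 6: 14225 × 0.966 = 13741
Net migration: Group 5 − 180 → 3133
End of period: [871, 6533, 1697, 12778, 3133, 13741]
Total: 72800 → 38753; change = -34047; percentage change = -46.8%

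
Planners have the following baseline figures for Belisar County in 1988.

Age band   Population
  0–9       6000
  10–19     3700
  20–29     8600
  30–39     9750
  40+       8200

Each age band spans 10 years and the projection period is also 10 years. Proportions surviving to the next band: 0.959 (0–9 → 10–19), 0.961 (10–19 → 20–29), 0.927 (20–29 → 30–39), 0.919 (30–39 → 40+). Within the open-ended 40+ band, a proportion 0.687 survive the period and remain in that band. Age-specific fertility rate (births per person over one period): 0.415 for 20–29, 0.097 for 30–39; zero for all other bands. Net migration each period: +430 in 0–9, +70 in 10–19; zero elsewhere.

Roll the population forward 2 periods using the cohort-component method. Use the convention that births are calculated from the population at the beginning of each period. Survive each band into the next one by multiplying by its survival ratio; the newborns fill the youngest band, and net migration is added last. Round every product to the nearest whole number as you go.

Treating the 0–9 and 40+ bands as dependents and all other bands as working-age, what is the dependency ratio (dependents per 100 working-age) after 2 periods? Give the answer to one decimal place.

146.2

Call the bands 1 to 5, youngest first.
[period 1]
Births: 8600 × 0.415 = 3569, 9750 × 0.097 = 946 → 4515
Band 2: 6000 × 0.959 = 5754
Band 3: 3700 × 0.961 = 3556
Band 4: 8600 × 0.927 = 7972
Band 5: 9750 × 0.919 + 8200 × 0.687 = 8960 + 5633 = 14593
Net migration: Band 1 + 430 → 4945; Band 2 + 70 → 5824
End of period: [4945, 5824, 3556, 7972, 14593]
[period 2]
Births: 3556 × 0.415 = 1476, 7972 × 0.097 = 773 → 2249
Band 2: 4945 × 0.959 = 4742
Band 3: 5824 × 0.961 = 5597
Band 4: 3556 × 0.927 = 3296
Band 5: 7972 × 0.919 + 14593 × 0.687 = 7326 + 10025 = 17351
Net migration: Band 1 + 430 → 2679; Band 2 + 70 → 4812
End of period: [2679, 4812, 5597, 3296, 17351]
Dependents (band 0–9 + band 40+) = 2679 + 17351 = 20030; working-age = 13705; ratio = 20030/13705 × 100 = 146.2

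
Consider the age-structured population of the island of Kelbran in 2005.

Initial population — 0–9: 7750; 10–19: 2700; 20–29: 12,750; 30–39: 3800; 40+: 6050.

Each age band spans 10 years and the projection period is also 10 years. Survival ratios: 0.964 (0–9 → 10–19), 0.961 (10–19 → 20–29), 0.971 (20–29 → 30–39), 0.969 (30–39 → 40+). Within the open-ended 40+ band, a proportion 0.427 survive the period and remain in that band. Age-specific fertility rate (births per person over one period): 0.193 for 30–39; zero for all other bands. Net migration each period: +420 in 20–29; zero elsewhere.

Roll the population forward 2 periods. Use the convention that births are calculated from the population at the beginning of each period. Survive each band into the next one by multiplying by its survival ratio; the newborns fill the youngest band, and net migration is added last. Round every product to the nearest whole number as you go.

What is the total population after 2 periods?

Call the groups 1 to 5, youngest first.
Period 1:
Births: 3800 * 0.193 = 733
Group 2: 7750 * 0.964 = 7471
Group 3: 2700 * 0.961 = 2595
Group 4: 12750 * 0.971 = 12380
Group 5: 3800 * 0.969 + 6050 * 0.427 = 3682 + 2583 = 6265
Net migration: Group 3 + 420 → 3015
End of period: [733, 7471, 3015, 12380, 6265]
Period 2:
Births: 12380 * 0.193 = 2389
Group 2: 733 * 0.964 = 707
Group 3: 7471 * 0.961 = 7180
Group 4: 3015 * 0.971 = 2928
Group 5: 12380 * 0.969 + 6265 * 0.427 = 11996 + 2675 = 14671
Net migration: Group 3 + 420 → 7600
End of period: [2389, 707, 7600, 2928, 14671]
Total after period 2: 2389 + 707 + 7600 + 2928 + 14671 = 28295

28295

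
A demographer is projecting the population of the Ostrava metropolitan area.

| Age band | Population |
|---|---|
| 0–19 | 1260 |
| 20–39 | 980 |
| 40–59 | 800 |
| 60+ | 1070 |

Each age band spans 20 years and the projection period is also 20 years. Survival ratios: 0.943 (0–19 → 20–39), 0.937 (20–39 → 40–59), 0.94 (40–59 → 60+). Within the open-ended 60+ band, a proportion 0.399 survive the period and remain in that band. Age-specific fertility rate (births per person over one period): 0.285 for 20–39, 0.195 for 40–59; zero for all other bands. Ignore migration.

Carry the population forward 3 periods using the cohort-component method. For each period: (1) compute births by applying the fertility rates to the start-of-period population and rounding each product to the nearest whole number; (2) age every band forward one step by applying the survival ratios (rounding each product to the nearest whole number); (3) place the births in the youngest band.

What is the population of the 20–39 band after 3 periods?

After projecting period 1:
Births: 980 * 0.285 = 279 ; 800 * 0.195 = 156 → total 435
20–39: 1260 * 0.943 = 1188
40–59: 980 * 0.937 = 918
60+: 800 * 0.94 + 1070 * 0.399 = 752 + 427 = 1179
Giving 435 / 1188 / 918 / 1179.
After projecting period 2:
Births: 1188 * 0.285 = 339 ; 918 * 0.195 = 179 → total 518
20–39: 435 * 0.943 = 410
40–59: 1188 * 0.937 = 1113
60+: 918 * 0.94 + 1179 * 0.399 = 863 + 470 = 1333
Giving 518 / 410 / 1113 / 1333.
After projecting period 3:
Births: 410 * 0.285 = 117 ; 1113 * 0.195 = 217 → total 334
20–39: 518 * 0.943 = 488
40–59: 410 * 0.937 = 384
60+: 1113 * 0.94 + 1333 * 0.399 = 1046 + 532 = 1578
Giving 334 / 488 / 384 / 1578.

488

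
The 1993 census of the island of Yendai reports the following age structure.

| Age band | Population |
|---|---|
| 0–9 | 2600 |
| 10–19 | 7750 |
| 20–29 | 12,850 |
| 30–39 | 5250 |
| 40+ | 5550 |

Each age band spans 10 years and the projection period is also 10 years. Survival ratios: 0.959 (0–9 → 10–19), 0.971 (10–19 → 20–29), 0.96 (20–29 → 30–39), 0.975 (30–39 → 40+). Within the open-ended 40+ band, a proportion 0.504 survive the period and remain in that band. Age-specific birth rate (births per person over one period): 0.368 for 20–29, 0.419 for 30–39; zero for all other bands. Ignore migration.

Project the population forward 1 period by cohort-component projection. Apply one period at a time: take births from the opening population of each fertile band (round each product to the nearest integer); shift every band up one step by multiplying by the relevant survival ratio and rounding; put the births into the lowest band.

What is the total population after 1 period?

— Period 1 —
Births: 12850 × 0.368 = 4729  |  5250 × 0.419 = 2200 → 6929
10–19: 2600 × 0.959 = 2493
20–29: 7750 × 0.971 = 7525
30–39: 12850 × 0.96 = 12336
40+: 5250 × 0.975 + 5550 × 0.504 = 5119 + 2797 = 7916
Giving 6929 / 2493 / 7525 / 12336 / 7916.
Total after period 1: 6929 + 2493 + 7525 + 12336 + 7916 = 37199

37199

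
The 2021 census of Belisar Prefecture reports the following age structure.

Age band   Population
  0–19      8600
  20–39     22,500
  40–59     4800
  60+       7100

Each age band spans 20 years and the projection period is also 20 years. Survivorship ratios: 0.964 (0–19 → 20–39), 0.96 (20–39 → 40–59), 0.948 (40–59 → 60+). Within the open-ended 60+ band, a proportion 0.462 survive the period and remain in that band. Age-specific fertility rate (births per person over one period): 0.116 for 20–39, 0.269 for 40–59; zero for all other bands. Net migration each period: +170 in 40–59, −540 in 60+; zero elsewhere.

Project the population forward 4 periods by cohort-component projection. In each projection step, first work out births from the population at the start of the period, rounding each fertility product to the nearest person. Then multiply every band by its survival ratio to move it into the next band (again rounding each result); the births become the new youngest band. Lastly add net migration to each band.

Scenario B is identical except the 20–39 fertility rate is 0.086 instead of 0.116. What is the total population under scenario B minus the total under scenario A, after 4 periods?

-1370

Call the groups 1 to 4, youngest first.
Period 1.
Births: 22500 × 0.116 = 2610, 4800 × 0.269 = 1291 → total 3901
Group 2: 8600 × 0.964 = 8290
Group 3: 22500 × 0.96 = 21600
Group 4: 4800 × 0.948 + 7100 × 0.462 = 4550 + 3280 = 7830
Net migration: Group 3 + 170 → 21770; Group 4 − 540 → 7290
End of period: [3901, 8290, 21770, 7290]
Period 2.
Births: 8290 × 0.116 = 962, 21770 × 0.269 = 5856 → total 6818
Group 2: 3901 × 0.964 = 3761
Group 3: 8290 × 0.96 = 7958
Group 4: 21770 × 0.948 + 7290 × 0.462 = 20638 + 3368 = 24006
Net migration: Group 3 + 170 → 8128; Group 4 − 540 → 23466
End of period: [6818, 3761, 8128, 23466]
Period 3.
Births: 3761 × 0.116 = 436, 8128 × 0.269 = 2186 → total 2622
Group 2: 6818 × 0.964 = 6573
Group 3: 3761 × 0.96 = 3611
Group 4: 8128 × 0.948 + 23466 × 0.462 = 7705 + 10841 = 18546
Net migration: Group 3 + 170 → 3781; Group 4 − 540 → 18006
End of period: [2622, 6573, 3781, 18006]
Period 4.
Births: 6573 × 0.116 = 762, 3781 × 0.269 = 1017 → total 1779
Group 2: 2622 × 0.964 = 2528
Group 3: 6573 × 0.96 = 6310
Group 4: 3781 × 0.948 + 18006 × 0.462 = 3584 + 8319 = 11903
Net migration: Group 3 + 170 → 6480; Group 4 − 540 → 11363
End of period: [1779, 2528, 6480, 11363]
Scenario A total after 4 periods: 22150
Scenario B projection —
Period 1.
Births: 22500 × 0.086 = 1935, 4800 × 0.269 = 1291 → total 3226
Group 2: 8600 × 0.964 = 8290
Group 3: 22500 × 0.96 = 21600
Group 4: 4800 × 0.948 + 7100 × 0.462 = 4550 + 3280 = 7830
Net migration: Group 3 + 170 → 21770; Group 4 − 540 → 7290
End of period: [3226, 8290, 21770, 7290]
Period 2.
Births: 8290 × 0.086 = 713, 21770 × 0.269 = 5856 → total 6569
Group 2: 3226 × 0.964 = 3110
Group 3: 8290 × 0.96 = 7958
Group 4: 21770 × 0.948 + 7290 × 0.462 = 20638 + 3368 = 24006
Net migration: Group 3 + 170 → 8128; Group 4 − 540 → 23466
End of period: [6569, 3110, 8128, 23466]
Period 3.
Births: 3110 × 0.086 = 267, 8128 × 0.269 = 2186 → total 2453
Group 2: 6569 × 0.964 = 6333
Group 3: 3110 × 0.96 = 2986
Group 4: 8128 × 0.948 + 23466 × 0.462 = 7705 + 10841 = 18546
Net migration: Group 3 + 170 → 3156; Group 4 − 540 → 18006
End of period: [2453, 6333, 3156, 18006]
Period 4.
Births: 6333 × 0.086 = 545, 3156 × 0.269 = 849 → total 1394
Group 2: 2453 × 0.964 = 2365
Group 3: 6333 × 0.96 = 6080
Group 4: 3156 × 0.948 + 18006 × 0.462 = 2992 + 8319 = 11311
Net migration: Group 3 + 170 → 6250; Group 4 − 540 → 10771
End of period: [1394, 2365, 6250, 10771]
Scenario B total after 4 periods: 20780
Difference B − A = 20780 − 22150 = -1370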